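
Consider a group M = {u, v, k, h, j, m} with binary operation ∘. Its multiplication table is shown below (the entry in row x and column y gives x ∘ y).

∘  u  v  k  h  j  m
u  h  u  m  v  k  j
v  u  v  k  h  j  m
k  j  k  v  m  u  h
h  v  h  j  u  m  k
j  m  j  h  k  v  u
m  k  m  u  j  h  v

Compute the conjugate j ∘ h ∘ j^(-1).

u

The identity is v. In row j, the entry v sits in column j, so j^(-1) = j.
j ∘ h = k
k ∘ j = u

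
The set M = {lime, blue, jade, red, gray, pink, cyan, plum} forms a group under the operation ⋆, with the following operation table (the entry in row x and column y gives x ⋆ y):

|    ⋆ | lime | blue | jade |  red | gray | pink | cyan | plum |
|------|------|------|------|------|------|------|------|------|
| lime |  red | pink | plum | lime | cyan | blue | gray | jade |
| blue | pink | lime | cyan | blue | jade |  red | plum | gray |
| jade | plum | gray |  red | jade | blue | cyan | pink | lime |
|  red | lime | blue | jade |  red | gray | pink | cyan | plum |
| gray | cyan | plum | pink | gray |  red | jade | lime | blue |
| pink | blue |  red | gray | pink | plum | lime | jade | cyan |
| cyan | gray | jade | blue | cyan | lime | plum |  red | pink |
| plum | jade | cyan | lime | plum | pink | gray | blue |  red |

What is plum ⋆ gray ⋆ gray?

plum

plum ⋆ gray = pink
pink ⋆ gray = plum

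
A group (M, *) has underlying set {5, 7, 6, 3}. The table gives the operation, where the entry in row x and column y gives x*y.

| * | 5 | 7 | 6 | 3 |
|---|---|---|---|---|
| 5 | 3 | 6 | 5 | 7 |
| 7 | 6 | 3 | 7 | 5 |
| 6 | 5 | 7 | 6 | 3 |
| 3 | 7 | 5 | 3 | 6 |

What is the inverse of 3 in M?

First locate the identity: row 6 matches the header, so 6 is the identity.
Scan row 3 for 6: 3*3 = 6. Hence 3^(-1) = 3.
(Structurally, M here is isomorphic to the cyclic group Z_4.)

3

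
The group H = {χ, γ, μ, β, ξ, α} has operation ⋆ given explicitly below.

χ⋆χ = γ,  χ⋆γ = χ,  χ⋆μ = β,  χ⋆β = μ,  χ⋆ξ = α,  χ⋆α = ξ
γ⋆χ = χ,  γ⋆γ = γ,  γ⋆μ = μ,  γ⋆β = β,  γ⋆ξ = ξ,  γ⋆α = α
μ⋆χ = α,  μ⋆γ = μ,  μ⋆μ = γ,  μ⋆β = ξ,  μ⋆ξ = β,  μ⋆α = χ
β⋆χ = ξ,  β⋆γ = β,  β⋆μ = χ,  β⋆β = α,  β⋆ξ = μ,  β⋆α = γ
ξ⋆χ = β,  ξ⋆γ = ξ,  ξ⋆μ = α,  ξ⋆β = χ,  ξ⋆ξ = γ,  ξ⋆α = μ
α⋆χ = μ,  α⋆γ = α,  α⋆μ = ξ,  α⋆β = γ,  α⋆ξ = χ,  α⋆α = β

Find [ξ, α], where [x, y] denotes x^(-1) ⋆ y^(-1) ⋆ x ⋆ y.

β

Identity is γ; from the table ξ^(-1) = ξ and α^(-1) = β.
ξ ⋆ β = χ
χ ⋆ ξ = α
α ⋆ α = β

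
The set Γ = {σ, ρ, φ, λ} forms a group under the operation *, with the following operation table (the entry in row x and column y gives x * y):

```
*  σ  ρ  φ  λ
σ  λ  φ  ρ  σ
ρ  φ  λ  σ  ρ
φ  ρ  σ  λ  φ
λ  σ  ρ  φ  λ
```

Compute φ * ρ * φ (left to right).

φ * ρ = σ
σ * φ = ρ
(Structurally, Γ here is isomorphic to the Klein four-group V_4.)

ρ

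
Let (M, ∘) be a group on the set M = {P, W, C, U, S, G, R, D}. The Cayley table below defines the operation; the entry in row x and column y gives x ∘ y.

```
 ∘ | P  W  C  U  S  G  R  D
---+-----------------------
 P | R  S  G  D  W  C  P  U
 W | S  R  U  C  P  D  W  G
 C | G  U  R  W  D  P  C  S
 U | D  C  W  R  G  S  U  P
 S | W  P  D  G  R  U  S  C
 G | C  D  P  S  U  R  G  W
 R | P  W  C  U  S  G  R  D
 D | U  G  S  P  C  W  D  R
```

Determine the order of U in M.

2

The identity element is R (its row matches the header).
U^1 = U
U^2 = U ∘ U = R
The first power of U equal to the identity is U^2, so ord(U) = 2.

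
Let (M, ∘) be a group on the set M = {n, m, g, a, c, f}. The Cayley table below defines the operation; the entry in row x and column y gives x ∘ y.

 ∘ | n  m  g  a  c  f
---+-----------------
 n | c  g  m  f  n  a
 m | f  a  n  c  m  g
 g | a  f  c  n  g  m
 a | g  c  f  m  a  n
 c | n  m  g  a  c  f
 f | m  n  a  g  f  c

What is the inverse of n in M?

First locate the identity: row c matches the header, so c is the identity.
Scan row n for c: n ∘ n = c. Hence n^(-1) = n.

n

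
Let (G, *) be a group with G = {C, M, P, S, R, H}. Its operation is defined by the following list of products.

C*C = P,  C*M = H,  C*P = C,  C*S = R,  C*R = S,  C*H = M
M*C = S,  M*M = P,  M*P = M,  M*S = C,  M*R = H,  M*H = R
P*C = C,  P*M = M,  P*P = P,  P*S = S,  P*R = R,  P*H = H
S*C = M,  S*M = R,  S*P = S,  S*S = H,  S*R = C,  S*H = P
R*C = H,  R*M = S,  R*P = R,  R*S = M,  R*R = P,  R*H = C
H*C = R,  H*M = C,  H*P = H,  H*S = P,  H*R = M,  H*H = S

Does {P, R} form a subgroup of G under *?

{P, R} contains the identity P.
Checking products: every product of two elements of {P, R} (read from the table) lies in {P, R}, so the set is closed.
In a finite group, a nonempty closed subset is a subgroup. So {P, R} ≤ G.
(Structurally, G here is isomorphic to the symmetric group S_3.)

Yes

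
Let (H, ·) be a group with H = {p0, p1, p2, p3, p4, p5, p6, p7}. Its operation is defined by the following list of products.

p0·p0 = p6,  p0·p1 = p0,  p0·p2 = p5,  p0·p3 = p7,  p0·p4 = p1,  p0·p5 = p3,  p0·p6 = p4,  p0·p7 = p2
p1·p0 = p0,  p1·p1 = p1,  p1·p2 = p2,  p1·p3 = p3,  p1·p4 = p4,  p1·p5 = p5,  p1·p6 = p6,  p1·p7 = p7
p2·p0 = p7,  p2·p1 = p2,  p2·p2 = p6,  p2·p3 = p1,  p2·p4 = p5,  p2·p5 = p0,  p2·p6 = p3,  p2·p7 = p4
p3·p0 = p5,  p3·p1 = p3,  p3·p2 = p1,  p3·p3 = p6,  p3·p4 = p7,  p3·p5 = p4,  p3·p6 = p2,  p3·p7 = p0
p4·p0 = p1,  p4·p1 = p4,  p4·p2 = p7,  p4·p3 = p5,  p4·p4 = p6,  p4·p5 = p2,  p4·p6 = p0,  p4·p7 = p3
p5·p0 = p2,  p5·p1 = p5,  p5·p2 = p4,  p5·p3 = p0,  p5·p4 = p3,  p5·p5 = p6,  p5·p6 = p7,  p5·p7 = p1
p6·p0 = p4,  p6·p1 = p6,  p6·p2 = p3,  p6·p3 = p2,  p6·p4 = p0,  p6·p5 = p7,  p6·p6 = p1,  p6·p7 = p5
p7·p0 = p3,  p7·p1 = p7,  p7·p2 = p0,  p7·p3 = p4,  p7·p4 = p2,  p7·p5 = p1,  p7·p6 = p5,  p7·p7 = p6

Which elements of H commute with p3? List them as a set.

{p1, p2, p3, p6}

Compare row p3 with column p3 entry by entry.
p2·p3 = p1 = p3·p2, so p2 commutes with p3.
p7·p3 = p4 but p3·p7 = p0, so p7 does not.
Collecting the elements that commute with p3: C(p3) = {p1, p2, p3, p6}.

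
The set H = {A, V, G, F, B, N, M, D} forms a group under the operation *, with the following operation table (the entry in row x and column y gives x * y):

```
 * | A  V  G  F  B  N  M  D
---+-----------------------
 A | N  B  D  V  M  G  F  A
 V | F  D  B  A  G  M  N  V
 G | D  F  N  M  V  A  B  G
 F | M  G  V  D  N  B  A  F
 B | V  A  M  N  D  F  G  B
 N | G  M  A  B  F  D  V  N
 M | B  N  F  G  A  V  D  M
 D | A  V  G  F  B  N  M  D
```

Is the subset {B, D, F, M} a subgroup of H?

B * M = G, which is not in {B, D, F, M}.
The subset is not closed under *, so it is not a subgroup.

No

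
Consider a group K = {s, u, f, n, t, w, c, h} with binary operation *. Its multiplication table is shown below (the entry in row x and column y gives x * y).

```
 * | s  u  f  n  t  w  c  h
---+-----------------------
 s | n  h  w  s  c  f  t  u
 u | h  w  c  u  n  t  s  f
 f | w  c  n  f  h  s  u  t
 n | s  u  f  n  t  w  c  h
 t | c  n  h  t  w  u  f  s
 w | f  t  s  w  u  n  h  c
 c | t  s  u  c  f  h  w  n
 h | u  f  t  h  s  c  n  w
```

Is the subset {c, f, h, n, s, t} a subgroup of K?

No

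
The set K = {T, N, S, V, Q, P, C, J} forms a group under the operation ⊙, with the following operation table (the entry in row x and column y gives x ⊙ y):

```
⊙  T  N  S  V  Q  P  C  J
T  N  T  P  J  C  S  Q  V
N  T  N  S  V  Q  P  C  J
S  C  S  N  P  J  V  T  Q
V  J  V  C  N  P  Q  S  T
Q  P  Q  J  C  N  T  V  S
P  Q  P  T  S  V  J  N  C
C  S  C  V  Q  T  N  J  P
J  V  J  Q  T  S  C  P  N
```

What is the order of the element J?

The identity element is N (its row matches the header).
J^1 = J
J^2 = J ⊙ J = N
The first power of J equal to the identity is J^2, so ord(J) = 2.
(Structurally, K here is isomorphic to the dihedral group D_4.)

2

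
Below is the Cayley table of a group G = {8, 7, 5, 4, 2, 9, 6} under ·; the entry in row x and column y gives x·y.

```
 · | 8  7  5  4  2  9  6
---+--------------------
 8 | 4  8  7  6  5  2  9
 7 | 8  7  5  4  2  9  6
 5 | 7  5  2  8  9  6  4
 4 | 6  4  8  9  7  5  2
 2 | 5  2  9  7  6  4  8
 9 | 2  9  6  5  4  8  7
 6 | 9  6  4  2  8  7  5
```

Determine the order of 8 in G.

The identity element is 7 (its row matches the header).
8^1 = 8
8^2 = 8·8 = 4
8^3 = 4·8 = 6
8^4 = 6·8 = 9
8^5 = 9·8 = 2
8^6 = 2·8 = 5
8^7 = 5·8 = 7
The first power of 8 equal to the identity is 8^7, so ord(8) = 7.

7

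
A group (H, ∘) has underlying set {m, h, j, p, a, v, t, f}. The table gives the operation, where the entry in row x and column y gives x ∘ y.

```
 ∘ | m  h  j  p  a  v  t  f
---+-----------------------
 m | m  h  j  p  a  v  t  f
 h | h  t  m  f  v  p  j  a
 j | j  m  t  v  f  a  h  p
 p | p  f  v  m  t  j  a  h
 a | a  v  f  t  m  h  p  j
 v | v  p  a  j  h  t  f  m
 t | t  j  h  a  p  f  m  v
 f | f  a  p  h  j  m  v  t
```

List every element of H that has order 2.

{a, p, t}

Identity is m. Compute the order of each non-identity element by repeated multiplication:
  h: h → t → j → m  (order 4)
  j: j → t → h → m  (order 4)
  p: p → m  (order 2)
  a: a → m  (order 2)
  v: v → t → f → m  (order 4)
  t: t → m  (order 2)
  f: f → t → v → m  (order 4)
Elements of order 2: {a, p, t}.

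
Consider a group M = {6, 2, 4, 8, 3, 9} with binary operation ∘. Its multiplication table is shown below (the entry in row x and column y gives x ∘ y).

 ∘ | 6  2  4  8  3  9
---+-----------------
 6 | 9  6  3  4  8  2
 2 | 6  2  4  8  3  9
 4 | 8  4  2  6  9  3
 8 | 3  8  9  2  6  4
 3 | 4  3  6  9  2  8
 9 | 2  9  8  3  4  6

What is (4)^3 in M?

4

4^1 = 4
4^2 = 4 ∘ 4 = 2
4^3 = 2 ∘ 4 = 4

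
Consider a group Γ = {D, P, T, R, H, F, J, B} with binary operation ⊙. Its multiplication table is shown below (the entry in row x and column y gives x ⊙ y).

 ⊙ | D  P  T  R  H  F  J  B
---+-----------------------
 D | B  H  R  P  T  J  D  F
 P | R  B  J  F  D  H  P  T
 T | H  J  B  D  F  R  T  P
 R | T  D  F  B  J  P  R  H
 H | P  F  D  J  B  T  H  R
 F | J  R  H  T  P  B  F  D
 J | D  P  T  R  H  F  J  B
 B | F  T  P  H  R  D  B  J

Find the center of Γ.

{B, J}

An element z is central iff its row equals its column in the table.
For H: H ⊙ T = D ≠ F = T ⊙ H, so H ∉ Z.
Checking each element this way leaves Z(Γ) = {B, J}.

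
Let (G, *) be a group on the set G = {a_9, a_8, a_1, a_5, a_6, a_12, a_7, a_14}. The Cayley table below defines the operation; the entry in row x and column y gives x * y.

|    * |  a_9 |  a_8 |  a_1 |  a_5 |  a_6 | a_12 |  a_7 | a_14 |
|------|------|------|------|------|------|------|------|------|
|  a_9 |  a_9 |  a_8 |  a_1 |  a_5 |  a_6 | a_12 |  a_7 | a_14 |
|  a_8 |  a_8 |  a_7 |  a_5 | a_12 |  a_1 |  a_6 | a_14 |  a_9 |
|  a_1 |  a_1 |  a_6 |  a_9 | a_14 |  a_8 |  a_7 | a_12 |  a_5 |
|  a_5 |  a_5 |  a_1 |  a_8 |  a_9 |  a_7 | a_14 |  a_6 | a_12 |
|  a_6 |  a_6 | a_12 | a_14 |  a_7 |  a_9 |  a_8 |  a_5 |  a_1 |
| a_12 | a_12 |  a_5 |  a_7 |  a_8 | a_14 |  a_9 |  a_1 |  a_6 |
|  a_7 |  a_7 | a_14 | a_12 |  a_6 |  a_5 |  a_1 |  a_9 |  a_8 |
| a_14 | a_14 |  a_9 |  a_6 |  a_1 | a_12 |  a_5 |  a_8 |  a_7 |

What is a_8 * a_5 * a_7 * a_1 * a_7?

a_7

a_8 * a_5 = a_12
a_12 * a_7 = a_1
a_1 * a_1 = a_9
a_9 * a_7 = a_7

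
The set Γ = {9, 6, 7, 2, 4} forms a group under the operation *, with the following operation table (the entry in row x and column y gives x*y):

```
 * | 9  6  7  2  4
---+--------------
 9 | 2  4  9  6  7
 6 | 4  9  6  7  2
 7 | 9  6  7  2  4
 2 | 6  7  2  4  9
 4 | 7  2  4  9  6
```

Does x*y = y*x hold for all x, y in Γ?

Yes

Check whether the table is symmetric across its main diagonal.
Every entry (row x, col y) equals the entry (row y, col x), so Γ is abelian.
(In fact Γ ≅ the cyclic group Z_5.)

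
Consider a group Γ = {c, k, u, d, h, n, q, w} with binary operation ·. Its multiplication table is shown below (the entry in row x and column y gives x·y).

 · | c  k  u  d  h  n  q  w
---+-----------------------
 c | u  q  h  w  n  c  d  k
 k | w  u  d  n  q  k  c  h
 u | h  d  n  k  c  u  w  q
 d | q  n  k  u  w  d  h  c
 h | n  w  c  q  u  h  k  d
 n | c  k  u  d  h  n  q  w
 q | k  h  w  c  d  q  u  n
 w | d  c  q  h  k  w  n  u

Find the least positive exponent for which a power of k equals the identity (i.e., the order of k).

The identity element is n (its row matches the header).
k^1 = k
k^2 = k·k = u
k^3 = u·k = d
k^4 = d·k = n
The first power of k equal to the identity is k^4, so ord(k) = 4.

4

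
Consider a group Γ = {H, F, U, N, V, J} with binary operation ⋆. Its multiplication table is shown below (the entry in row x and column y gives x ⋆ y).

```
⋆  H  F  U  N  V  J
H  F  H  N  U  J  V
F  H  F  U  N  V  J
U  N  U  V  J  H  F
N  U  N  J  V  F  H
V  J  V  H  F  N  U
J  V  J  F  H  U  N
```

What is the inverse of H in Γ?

First locate the identity: row F matches the header, so F is the identity.
Scan row H for F: H ⋆ H = F. Hence H^(-1) = H.

H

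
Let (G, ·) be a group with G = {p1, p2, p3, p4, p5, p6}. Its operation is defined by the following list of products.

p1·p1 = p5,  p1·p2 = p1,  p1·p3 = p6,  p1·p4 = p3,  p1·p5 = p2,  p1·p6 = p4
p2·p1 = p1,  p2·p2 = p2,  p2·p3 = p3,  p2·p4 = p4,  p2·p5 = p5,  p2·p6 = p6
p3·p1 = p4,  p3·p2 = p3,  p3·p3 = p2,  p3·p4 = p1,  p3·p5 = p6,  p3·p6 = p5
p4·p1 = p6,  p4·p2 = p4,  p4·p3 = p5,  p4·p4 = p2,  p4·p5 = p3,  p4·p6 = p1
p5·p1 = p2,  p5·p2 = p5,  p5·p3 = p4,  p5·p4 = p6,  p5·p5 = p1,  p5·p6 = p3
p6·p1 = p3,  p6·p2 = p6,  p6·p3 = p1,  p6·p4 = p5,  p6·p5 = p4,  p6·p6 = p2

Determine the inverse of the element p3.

First locate the identity: row p2 matches the header, so p2 is the identity.
Scan row p3 for p2: p3·p3 = p2. Hence p3^(-1) = p3.

p3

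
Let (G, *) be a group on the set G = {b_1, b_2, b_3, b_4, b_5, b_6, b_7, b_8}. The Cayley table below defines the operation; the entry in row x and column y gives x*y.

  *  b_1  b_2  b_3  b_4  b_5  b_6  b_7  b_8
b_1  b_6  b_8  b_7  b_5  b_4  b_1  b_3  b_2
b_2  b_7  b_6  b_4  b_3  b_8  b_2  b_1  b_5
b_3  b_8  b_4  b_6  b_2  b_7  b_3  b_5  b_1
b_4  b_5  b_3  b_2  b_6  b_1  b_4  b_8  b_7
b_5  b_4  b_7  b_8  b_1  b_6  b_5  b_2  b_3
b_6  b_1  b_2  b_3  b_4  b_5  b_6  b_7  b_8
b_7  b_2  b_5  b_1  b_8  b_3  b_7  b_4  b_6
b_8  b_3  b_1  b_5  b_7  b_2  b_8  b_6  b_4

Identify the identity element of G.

b_6

The identity e satisfies e*x = x for all x, so its row in the table reproduces the column headers.
Row b_6 reads: b_1, b_2, b_3, b_4, b_5, b_6, b_7, b_8 — exactly the header order. So b_6 is the identity.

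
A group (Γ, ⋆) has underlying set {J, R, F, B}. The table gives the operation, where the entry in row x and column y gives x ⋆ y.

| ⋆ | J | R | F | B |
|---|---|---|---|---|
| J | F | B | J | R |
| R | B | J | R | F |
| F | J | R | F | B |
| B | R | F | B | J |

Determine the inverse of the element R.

First locate the identity: row F matches the header, so F is the identity.
Scan row R for F: R ⋆ B = F. Hence R^(-1) = B.

B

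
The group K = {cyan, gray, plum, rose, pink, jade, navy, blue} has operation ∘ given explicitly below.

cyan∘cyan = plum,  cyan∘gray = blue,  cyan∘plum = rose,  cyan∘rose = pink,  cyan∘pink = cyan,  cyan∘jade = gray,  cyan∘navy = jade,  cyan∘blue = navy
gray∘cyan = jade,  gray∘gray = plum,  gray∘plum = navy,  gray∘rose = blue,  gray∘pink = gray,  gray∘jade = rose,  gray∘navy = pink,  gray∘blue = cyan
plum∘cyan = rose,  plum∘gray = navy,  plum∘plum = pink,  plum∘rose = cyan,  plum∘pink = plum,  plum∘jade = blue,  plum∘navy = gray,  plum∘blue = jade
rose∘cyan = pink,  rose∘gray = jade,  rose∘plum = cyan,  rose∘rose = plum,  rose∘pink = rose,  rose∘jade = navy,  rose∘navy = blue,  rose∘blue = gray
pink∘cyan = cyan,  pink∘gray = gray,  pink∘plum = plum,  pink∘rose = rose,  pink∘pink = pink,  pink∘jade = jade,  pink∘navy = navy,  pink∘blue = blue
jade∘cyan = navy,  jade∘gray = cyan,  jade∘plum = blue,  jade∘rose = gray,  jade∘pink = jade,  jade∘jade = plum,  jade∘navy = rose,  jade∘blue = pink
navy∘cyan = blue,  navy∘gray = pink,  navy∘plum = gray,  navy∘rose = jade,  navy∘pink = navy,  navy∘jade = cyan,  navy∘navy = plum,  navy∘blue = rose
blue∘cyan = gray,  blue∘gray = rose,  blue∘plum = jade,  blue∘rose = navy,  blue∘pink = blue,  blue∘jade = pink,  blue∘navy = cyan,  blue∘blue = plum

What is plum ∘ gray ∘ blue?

rose

plum ∘ gray = navy
navy ∘ blue = rose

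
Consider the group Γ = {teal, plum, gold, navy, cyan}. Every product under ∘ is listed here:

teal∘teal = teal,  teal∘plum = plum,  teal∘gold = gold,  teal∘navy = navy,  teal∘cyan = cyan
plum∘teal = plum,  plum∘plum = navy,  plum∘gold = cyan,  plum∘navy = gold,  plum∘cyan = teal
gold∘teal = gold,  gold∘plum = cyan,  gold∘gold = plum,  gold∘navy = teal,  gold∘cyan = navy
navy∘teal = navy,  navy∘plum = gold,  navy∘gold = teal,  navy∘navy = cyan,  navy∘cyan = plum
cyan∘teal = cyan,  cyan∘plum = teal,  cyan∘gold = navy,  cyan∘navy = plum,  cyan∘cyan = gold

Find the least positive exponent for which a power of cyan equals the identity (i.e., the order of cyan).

The identity element is teal (its row matches the header).
cyan^1 = cyan
cyan^2 = cyan ∘ cyan = gold
cyan^3 = gold ∘ cyan = navy
cyan^4 = navy ∘ cyan = plum
cyan^5 = plum ∘ cyan = teal
The first power of cyan equal to the identity is cyan^5, so ord(cyan) = 5.

5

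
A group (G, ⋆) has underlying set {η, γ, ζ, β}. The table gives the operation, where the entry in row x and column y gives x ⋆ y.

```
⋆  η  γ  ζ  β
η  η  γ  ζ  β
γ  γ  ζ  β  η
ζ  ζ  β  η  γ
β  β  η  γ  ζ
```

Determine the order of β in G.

The identity element is η (its row matches the header).
β^1 = β
β^2 = β ⋆ β = ζ
β^3 = ζ ⋆ β = γ
β^4 = γ ⋆ β = η
The first power of β equal to the identity is β^4, so ord(β) = 4.

4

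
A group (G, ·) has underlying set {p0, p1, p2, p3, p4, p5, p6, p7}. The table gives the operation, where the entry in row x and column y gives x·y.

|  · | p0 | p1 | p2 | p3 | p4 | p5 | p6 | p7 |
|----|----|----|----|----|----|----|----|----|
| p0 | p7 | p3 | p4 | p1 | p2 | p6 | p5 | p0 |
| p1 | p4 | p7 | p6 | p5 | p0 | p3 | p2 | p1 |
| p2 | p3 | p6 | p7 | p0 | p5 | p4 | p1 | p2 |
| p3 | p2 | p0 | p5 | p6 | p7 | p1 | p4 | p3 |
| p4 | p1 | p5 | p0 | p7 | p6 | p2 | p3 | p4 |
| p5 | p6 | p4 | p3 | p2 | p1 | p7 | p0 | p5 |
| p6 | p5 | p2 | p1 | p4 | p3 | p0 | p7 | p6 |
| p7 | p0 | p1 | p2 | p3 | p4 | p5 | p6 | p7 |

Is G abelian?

p3·p2 = p5 but p2·p3 = p0.
Since p3 and p2 do not commute, G is not abelian.

No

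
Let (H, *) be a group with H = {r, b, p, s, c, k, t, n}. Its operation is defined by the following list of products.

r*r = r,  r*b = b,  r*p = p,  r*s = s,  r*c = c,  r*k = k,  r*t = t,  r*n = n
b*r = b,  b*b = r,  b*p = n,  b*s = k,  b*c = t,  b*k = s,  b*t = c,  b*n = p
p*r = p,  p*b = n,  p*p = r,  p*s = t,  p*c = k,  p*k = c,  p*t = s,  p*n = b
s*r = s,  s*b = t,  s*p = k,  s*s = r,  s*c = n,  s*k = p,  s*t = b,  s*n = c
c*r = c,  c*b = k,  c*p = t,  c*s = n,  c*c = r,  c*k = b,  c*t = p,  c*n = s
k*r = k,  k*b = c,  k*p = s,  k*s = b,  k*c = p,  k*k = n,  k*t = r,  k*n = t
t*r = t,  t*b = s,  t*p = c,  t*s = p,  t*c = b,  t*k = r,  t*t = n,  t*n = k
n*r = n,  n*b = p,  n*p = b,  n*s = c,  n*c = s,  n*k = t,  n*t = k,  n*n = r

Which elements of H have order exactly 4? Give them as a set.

{k, t}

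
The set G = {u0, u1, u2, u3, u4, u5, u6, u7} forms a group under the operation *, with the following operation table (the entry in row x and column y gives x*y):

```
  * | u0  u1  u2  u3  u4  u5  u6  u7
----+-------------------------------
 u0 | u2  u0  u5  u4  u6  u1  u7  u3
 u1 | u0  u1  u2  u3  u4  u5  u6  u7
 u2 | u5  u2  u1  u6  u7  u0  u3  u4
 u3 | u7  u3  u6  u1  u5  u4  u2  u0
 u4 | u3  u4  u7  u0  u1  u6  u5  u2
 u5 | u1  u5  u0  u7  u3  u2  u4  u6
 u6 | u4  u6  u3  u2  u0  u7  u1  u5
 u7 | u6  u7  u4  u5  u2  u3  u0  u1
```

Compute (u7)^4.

u7^1 = u7
u7^2 = u7*u7 = u1
u7^3 = u1*u7 = u7
u7^4 = u7*u7 = u1

u1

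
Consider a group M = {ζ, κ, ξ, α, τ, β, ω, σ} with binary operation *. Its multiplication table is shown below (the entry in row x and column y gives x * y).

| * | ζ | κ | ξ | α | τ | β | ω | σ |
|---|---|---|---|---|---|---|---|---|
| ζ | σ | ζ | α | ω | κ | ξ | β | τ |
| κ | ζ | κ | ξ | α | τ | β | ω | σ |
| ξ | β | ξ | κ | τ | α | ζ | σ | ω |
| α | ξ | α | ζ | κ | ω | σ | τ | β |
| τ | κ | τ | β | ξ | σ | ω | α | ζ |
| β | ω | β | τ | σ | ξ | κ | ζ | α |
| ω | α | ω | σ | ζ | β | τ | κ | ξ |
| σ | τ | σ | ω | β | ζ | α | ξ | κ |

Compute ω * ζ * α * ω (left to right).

ω

ω * ζ = α
α * α = κ
κ * ω = ω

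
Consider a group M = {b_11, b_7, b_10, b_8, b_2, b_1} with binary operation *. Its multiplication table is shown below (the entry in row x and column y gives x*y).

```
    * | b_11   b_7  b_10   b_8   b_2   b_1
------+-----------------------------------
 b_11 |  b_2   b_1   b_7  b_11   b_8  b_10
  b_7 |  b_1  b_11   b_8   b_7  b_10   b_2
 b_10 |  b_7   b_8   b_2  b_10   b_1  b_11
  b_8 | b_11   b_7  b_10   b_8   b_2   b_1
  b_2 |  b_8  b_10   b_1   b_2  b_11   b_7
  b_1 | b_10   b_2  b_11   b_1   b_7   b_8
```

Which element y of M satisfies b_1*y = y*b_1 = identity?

b_1

First locate the identity: row b_8 matches the header, so b_8 is the identity.
Scan row b_1 for b_8: b_1*b_1 = b_8. Hence b_1^(-1) = b_1.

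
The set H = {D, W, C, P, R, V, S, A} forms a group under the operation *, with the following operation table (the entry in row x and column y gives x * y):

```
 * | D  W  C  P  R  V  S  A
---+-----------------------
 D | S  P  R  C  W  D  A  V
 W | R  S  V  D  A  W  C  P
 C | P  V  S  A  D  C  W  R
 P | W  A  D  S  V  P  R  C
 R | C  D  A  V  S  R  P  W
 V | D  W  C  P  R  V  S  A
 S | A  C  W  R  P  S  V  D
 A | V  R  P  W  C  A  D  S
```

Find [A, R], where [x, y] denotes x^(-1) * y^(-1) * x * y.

S

Identity is V; from the table A^(-1) = D and R^(-1) = P.
D * P = C
C * A = R
R * R = S
(Structurally, H here is isomorphic to the quaternion group Q_8.)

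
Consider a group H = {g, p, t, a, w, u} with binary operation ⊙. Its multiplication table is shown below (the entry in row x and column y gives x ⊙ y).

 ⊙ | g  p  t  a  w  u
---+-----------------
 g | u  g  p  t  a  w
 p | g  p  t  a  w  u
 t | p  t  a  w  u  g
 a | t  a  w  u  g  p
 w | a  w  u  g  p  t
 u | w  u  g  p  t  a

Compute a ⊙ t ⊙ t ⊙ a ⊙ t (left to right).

t

a ⊙ t = w
w ⊙ t = u
u ⊙ a = p
p ⊙ t = t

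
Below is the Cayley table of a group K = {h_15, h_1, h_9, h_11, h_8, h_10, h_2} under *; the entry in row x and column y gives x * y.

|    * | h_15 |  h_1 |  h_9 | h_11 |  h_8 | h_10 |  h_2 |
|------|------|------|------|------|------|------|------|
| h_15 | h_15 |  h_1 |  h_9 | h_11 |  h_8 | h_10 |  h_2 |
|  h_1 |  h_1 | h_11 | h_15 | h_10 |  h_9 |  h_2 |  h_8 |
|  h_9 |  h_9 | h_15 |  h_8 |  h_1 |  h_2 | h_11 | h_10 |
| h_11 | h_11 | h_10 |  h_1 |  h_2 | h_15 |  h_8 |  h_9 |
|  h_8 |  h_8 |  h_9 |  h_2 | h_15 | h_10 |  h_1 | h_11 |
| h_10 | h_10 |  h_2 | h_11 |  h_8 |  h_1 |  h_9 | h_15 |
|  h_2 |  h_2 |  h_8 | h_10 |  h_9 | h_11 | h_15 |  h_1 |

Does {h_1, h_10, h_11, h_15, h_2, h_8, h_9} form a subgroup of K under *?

{h_1, h_10, h_11, h_15, h_2, h_8, h_9} contains the identity h_15.
Checking products: every product of two elements of {h_1, h_10, h_11, h_15, h_2, h_8, h_9} (read from the table) lies in {h_1, h_10, h_11, h_15, h_2, h_8, h_9}, so the set is closed.
In a finite group, a nonempty closed subset is a subgroup. So {h_1, h_10, h_11, h_15, h_2, h_8, h_9} ≤ K.

Yes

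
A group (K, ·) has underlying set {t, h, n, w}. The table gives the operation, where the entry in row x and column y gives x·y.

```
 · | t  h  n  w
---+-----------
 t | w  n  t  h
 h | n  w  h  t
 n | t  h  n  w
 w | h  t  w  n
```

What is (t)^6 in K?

w

t^1 = t
t^2 = t·t = w
t^3 = w·t = h
t^4 = h·t = n
t^5 = n·t = t
t^6 = t·t = w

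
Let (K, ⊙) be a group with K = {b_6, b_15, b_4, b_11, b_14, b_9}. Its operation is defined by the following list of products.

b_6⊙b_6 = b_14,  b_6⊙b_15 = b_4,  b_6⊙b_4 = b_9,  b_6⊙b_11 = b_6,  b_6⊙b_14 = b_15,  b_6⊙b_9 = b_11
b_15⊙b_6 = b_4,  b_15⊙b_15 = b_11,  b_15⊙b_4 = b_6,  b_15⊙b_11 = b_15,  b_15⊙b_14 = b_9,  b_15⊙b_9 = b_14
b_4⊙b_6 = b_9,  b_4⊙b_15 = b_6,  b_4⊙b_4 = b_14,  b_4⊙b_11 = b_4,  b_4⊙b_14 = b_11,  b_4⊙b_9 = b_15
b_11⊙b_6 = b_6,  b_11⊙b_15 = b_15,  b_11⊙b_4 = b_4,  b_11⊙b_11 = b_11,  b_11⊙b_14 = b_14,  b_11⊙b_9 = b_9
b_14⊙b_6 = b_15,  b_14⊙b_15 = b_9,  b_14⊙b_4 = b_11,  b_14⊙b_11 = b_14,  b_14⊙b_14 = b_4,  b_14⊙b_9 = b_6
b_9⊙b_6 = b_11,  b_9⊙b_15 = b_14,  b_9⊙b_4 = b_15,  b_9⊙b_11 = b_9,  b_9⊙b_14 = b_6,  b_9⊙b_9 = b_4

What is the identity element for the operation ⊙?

The identity e satisfies e ⊙ x = x for all x, so its row in the table reproduces the column headers.
Row b_11 reads: b_6, b_15, b_4, b_11, b_14, b_9 — exactly the header order. So b_11 is the identity.

b_11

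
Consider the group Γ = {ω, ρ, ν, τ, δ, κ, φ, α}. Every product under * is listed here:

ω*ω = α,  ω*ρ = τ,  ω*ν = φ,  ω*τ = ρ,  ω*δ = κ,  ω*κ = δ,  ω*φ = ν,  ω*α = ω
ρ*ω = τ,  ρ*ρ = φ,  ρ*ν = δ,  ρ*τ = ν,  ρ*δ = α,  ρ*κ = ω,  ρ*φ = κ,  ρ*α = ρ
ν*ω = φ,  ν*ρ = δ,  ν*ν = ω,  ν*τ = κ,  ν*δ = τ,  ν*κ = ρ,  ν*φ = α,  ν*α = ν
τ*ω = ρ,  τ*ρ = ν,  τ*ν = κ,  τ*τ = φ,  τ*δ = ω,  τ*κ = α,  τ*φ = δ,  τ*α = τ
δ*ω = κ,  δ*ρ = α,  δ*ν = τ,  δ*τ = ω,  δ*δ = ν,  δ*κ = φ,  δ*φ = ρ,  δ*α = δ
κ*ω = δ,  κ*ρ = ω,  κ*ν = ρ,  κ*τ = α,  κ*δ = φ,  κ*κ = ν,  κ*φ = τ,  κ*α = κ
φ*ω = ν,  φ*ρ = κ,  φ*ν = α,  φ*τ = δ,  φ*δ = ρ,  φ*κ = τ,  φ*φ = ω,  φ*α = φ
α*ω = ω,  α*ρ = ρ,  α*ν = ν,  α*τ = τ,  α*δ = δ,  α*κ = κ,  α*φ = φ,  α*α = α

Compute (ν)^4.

ν^1 = ν
ν^2 = ν*ν = ω
ν^3 = ω*ν = φ
ν^4 = φ*ν = α

α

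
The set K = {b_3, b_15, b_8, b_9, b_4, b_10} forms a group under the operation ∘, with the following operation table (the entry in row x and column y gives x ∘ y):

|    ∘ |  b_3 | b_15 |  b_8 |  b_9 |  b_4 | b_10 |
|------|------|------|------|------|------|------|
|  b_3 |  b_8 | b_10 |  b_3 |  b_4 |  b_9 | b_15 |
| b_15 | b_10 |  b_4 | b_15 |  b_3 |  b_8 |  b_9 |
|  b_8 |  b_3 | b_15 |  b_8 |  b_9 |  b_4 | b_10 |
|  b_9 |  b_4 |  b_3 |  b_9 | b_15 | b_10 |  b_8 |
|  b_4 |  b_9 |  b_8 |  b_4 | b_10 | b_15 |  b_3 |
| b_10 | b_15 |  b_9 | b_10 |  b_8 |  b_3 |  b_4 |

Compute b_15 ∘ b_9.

Read row b_15, column b_9: b_15 ∘ b_9 = b_3.

b_3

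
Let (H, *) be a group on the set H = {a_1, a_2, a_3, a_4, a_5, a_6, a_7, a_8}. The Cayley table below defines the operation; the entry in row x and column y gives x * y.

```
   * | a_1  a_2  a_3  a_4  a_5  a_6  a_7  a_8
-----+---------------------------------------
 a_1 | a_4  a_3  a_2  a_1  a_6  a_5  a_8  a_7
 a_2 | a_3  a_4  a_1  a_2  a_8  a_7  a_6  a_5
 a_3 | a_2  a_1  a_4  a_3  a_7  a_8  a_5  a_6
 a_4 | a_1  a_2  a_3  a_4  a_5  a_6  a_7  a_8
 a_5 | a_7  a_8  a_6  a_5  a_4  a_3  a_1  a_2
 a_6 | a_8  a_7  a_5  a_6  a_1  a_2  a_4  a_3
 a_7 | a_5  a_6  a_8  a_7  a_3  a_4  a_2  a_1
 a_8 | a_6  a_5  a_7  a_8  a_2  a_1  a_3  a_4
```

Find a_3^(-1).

First locate the identity: row a_4 matches the header, so a_4 is the identity.
Scan row a_3 for a_4: a_3 * a_3 = a_4. Hence a_3^(-1) = a_3.
(Structurally, H here is isomorphic to the dihedral group D_4.)

a_3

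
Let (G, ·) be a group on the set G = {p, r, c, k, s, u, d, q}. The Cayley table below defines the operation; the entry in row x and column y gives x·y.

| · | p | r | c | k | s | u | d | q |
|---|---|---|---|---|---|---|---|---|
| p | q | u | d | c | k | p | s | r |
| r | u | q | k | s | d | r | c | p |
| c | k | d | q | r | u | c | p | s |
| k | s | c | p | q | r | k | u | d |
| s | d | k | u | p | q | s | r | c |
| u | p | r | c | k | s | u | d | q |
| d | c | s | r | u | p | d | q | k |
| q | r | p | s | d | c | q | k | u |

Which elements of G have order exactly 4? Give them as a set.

{c, d, k, p, r, s}

Identity is u. Compute the order of each non-identity element by repeated multiplication:
  p: p → q → r → u  (order 4)
  r: r → q → p → u  (order 4)
  c: c → q → s → u  (order 4)
  k: k → q → d → u  (order 4)
  s: s → q → c → u  (order 4)
  d: d → q → k → u  (order 4)
  q: q → u  (order 2)
Elements of order 4: {c, d, k, p, r, s}.
(Structurally, G here is isomorphic to the quaternion group Q_8.)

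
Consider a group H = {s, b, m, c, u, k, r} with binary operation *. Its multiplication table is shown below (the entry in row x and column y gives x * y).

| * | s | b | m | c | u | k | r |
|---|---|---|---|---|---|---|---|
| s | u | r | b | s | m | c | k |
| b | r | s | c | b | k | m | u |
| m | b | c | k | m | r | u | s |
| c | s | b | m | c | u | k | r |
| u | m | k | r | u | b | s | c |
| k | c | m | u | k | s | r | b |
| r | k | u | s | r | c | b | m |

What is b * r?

Read row b, column r: b * r = u.

u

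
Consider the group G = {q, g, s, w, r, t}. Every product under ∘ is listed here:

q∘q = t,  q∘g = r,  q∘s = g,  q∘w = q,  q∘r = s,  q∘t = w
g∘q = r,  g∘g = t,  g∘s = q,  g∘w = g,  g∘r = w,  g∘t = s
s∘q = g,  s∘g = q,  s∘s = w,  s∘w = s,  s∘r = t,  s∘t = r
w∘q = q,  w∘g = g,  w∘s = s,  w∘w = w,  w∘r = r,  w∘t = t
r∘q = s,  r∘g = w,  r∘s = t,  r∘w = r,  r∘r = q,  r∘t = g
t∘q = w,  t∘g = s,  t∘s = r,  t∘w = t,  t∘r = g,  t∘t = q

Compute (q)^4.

q^1 = q
q^2 = q ∘ q = t
q^3 = t ∘ q = w
q^4 = w ∘ q = q

q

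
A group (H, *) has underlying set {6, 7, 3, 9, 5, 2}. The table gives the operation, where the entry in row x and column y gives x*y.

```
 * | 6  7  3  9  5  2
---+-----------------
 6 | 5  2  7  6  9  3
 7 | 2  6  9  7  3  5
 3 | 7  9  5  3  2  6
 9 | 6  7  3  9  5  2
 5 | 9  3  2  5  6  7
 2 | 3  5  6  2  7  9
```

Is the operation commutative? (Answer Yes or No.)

Yes

Check whether the table is symmetric across its main diagonal.
Every entry (row x, col y) equals the entry (row y, col x), so H is abelian.
(In fact H ≅ the cyclic group Z_6.)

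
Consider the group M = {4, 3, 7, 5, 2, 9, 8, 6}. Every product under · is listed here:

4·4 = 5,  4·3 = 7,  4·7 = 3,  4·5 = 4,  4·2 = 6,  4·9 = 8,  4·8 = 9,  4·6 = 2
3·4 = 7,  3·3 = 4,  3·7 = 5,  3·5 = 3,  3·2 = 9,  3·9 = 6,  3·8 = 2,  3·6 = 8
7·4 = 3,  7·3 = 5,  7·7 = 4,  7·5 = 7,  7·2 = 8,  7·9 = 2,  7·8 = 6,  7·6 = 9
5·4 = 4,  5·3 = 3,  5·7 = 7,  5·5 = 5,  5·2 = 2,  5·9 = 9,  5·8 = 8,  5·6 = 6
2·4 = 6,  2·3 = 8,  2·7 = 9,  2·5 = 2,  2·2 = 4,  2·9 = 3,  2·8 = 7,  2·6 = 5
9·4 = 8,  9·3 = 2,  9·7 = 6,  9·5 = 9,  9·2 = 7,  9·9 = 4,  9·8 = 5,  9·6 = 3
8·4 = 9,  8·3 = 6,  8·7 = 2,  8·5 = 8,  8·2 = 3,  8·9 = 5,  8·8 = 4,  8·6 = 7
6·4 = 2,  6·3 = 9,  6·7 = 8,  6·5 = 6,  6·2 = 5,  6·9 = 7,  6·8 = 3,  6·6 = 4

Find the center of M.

{4, 5}

An element z is central iff its row equals its column in the table.
For 8: 8·6 = 7 ≠ 3 = 6·8, so 8 ∉ Z.
Checking each element this way leaves Z(M) = {4, 5}.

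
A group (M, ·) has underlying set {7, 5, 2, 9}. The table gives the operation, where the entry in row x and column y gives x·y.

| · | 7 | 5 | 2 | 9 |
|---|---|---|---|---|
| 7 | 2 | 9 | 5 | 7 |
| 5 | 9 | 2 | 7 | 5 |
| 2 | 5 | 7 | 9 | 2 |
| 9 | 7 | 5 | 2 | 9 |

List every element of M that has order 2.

Identity is 9. Compute the order of each non-identity element by repeated multiplication:
  7: 7 → 2 → 5 → 9  (order 4)
  5: 5 → 2 → 7 → 9  (order 4)
  2: 2 → 9  (order 2)
Elements of order 2: {2}.
(Structurally, M here is isomorphic to the cyclic group Z_4.)

{2}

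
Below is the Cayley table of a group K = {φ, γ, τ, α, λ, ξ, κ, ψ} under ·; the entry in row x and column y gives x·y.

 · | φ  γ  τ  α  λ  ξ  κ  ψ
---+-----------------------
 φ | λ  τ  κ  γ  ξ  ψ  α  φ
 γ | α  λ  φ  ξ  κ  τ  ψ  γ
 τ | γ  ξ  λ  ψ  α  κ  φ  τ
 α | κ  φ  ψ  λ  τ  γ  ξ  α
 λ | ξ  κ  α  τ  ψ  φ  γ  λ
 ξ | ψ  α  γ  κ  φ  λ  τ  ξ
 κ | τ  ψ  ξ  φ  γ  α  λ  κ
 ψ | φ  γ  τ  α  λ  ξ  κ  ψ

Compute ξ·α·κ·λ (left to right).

ξ·α = κ
κ·κ = λ
λ·λ = ψ
(Structurally, K here is isomorphic to the quaternion group Q_8.)

ψ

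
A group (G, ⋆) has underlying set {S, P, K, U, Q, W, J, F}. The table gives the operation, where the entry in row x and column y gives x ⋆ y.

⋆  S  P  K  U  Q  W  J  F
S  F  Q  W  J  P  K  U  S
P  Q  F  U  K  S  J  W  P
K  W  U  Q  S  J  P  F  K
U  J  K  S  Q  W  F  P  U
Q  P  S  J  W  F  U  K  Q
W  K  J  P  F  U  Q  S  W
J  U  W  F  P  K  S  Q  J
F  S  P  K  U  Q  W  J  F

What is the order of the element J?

The identity element is F (its row matches the header).
J^1 = J
J^2 = J ⋆ J = Q
J^3 = Q ⋆ J = K
J^4 = K ⋆ J = F
The first power of J equal to the identity is J^4, so ord(J) = 4.

4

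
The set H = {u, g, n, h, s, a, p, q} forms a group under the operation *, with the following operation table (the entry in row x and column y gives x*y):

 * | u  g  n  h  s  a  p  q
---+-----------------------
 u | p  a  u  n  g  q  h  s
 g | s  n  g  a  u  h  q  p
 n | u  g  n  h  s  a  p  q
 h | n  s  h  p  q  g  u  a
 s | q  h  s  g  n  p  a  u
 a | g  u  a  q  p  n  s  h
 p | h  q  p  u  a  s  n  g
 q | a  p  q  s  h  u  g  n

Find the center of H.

An element z is central iff its row equals its column in the table.
For s: s*u = q ≠ g = u*s, so s ∉ Z.
Checking each element this way leaves Z(H) = {n, p}.

{n, p}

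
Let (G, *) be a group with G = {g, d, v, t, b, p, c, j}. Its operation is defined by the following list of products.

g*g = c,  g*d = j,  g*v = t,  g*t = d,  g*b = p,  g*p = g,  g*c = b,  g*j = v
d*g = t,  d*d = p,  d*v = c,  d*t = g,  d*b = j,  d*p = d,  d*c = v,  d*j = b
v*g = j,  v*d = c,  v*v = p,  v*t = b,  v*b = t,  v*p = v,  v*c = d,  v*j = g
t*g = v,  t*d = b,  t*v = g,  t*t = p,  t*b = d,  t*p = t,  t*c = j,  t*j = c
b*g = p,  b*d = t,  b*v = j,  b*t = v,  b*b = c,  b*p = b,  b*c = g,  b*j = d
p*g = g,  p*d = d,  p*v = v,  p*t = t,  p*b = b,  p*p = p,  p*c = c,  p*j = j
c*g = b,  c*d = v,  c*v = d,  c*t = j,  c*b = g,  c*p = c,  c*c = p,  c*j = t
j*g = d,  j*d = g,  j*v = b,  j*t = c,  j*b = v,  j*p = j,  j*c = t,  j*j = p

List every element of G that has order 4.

Identity is p. Compute the order of each non-identity element by repeated multiplication:
  g: g → c → b → p  (order 4)
  d: d → p  (order 2)
  v: v → p  (order 2)
  t: t → p  (order 2)
  b: b → c → g → p  (order 4)
  c: c → p  (order 2)
  j: j → p  (order 2)
Elements of order 4: {b, g}.
(Structurally, G here is isomorphic to the dihedral group D_4.)

{b, g}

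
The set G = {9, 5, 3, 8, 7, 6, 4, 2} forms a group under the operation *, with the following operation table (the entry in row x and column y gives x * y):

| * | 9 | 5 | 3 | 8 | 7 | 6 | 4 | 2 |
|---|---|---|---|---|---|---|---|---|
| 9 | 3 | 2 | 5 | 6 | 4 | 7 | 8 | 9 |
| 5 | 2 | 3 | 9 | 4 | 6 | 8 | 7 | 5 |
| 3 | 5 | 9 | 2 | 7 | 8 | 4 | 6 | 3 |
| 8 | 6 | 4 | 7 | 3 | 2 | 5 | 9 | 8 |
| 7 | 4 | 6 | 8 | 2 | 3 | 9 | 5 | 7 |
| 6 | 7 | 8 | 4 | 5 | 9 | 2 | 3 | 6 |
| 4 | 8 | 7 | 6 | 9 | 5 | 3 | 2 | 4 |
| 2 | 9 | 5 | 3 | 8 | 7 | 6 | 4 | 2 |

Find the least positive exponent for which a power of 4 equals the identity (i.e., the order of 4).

2

The identity element is 2 (its row matches the header).
4^1 = 4
4^2 = 4 * 4 = 2
The first power of 4 equal to the identity is 4^2, so ord(4) = 2.
(Structurally, G here is isomorphic to Z_2 x Z_4.)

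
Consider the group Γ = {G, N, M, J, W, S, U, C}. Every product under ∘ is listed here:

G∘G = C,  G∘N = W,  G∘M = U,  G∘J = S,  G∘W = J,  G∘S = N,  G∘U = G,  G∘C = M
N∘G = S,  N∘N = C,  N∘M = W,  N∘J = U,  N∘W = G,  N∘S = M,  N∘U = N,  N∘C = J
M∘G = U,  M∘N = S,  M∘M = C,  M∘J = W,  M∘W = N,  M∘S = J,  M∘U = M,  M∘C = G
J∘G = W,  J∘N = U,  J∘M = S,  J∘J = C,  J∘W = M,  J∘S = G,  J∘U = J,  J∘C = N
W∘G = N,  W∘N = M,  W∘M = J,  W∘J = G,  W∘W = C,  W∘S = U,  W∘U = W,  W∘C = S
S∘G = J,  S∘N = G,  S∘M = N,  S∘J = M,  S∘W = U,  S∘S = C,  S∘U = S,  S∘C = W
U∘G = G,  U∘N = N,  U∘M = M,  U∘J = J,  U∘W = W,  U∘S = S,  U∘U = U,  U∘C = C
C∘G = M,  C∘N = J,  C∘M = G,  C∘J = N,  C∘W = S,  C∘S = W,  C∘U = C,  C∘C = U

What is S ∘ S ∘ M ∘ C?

M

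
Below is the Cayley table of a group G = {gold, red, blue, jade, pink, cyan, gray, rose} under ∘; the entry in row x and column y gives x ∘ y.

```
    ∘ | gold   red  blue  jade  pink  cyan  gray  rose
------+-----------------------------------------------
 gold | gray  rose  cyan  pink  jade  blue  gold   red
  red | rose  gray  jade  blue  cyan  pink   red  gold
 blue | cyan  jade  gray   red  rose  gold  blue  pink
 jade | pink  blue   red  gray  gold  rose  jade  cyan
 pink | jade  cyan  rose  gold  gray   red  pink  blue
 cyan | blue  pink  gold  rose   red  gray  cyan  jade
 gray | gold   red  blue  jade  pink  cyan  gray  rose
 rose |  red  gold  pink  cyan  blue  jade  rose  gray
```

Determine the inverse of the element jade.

jade

First locate the identity: row gray matches the header, so gray is the identity.
Scan row jade for gray: jade ∘ jade = gray. Hence jade^(-1) = jade.
(Structurally, G here is isomorphic to the elementary abelian group (Z_2)^3.)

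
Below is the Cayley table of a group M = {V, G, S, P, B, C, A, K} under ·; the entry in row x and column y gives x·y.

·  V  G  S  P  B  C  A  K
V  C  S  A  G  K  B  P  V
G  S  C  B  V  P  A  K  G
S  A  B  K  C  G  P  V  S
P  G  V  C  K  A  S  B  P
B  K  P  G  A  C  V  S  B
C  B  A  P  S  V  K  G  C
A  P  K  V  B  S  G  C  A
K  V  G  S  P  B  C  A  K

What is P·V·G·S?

P

P·V = G
G·G = C
C·S = P
(Structurally, M here is isomorphic to Z_2 x Z_4.)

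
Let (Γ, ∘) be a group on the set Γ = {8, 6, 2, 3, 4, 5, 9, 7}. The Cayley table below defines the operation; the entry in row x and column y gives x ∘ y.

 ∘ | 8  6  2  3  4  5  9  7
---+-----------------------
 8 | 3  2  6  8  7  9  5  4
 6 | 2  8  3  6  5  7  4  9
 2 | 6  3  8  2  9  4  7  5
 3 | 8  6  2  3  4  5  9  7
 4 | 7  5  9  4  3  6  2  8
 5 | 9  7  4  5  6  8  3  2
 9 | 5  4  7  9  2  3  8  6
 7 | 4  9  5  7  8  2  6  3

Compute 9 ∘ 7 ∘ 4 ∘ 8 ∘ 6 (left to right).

9 ∘ 7 = 6
6 ∘ 4 = 5
5 ∘ 8 = 9
9 ∘ 6 = 4

4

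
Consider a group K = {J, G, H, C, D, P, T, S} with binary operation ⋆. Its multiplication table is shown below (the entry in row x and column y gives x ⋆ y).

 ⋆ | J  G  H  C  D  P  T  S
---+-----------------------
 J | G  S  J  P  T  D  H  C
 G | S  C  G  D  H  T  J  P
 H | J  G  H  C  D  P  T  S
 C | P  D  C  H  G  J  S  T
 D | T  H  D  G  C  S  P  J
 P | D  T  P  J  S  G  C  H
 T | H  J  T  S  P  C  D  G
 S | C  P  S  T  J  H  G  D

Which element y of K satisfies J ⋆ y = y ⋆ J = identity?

T

First locate the identity: row H matches the header, so H is the identity.
Scan row J for H: J ⋆ T = H. Hence J^(-1) = T.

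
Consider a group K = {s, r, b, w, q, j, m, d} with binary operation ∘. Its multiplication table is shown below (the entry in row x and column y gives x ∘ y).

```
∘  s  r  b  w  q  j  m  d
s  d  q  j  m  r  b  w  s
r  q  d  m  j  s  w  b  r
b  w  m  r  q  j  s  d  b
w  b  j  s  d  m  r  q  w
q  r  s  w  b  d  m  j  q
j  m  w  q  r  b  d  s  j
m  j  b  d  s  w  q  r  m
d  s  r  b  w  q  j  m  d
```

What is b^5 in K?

b

b^1 = b
b^2 = b ∘ b = r
b^3 = r ∘ b = m
b^4 = m ∘ b = d
b^5 = d ∘ b = b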